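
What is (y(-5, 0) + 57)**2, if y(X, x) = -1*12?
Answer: 2025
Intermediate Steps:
y(X, x) = -12
(y(-5, 0) + 57)**2 = (-12 + 57)**2 = 45**2 = 2025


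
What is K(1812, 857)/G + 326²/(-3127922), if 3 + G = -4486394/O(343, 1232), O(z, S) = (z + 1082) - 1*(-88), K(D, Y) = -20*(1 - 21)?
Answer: -1185148394954/7023644065613 ≈ -0.16874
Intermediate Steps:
K(D, Y) = 400 (K(D, Y) = -20*(-20) = 400)
O(z, S) = 1170 + z (O(z, S) = (1082 + z) + 88 = 1170 + z)
G = -4490933/1513 (G = -3 - 4486394/(1170 + 343) = -3 - 4486394/1513 = -4490933/1513 ≈ -2968.2)
K(1812, 857)/G + 326²/(-3127922) = 400/(-4490933/1513) + 326²/(-3127922) = 400*(-1513/4490933) + 106276*(-1/3127922) = -605200/4490933 - 53138/1563961 = -1185148394954/7023644065613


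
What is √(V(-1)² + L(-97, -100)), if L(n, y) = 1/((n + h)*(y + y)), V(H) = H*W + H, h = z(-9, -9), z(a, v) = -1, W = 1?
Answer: √78401/140 ≈ 2.0000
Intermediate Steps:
h = -1
V(H) = 2*H (V(H) = H*1 + H = H + H = 2*H)
L(n, y) = 1/(2*y*(-1 + n)) (L(n, y) = 1/((n - 1)*(y + y)) = 1/((-1 + n)*(2*y)) = 1/(2*y*(-1 + n)))
√(V(-1)² + L(-97, -100)) = √((2*(-1))² + (½)/(-100*(-1 - 97))) = √((-2)² + (½)*(-1/100)/(-98)) = √(4 + (½)*(-1/100)*(-1/98)) = √(4 + 1/19600) = √(78401/19600) = √78401/140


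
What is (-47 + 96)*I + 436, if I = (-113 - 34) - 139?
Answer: -13578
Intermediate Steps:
I = -286 (I = -147 - 139 = -286)
(-47 + 96)*I + 436 = (-47 + 96)*(-286) + 436 = 49*(-286) + 436 = -14014 + 436 = -13578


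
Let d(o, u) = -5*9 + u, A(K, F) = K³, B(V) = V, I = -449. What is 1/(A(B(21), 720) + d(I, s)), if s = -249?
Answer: 1/8967 ≈ 0.00011152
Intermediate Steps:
d(o, u) = -45 + u
1/(A(B(21), 720) + d(I, s)) = 1/(21³ + (-45 - 249)) = 1/(9261 - 294) = 1/8967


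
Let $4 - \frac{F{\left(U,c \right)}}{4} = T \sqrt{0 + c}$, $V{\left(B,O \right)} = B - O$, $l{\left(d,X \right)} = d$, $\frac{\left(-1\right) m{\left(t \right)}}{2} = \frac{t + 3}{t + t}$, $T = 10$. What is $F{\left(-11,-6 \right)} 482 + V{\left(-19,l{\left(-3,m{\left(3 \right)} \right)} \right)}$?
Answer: $7696 - 19280 i \sqrt{6} \approx 7696.0 - 47226.0 i$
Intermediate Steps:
$m{\left(t \right)} = - \frac{3 + t}{t}$ ($m{\left(t \right)} = - 2 \frac{t + 3}{t + t} = - 2 \frac{3 + t}{2 t} = - \frac{3 + t}{t}$)
$F{\left(U,c \right)} = 16 - 40 \sqrt{c}$ ($F{\left(U,c \right)} = 16 - 4 \cdot 10 \sqrt{0 + c} = 16 - 4 \cdot 10 \sqrt{c} = 16 - 40 \sqrt{c}$)
$F{\left(-11,-6 \right)} 482 + V{\left(-19,l{\left(-3,m{\left(3 \right)} \right)} \right)} = \left(16 - 40 \sqrt{-6}\right) 482 - 16 = \left(16 - 40 i \sqrt{6}\right) 482 + \left(-19 + 3\right) = \left(16 - 40 i \sqrt{6}\right) 482 - 16 = \left(7712 - 19280 i \sqrt{6}\right) - 16 = 7696 - 19280 i \sqrt{6}$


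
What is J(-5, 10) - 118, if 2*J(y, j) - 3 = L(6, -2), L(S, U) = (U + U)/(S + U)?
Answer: -117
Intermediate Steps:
L(S, U) = 2*U/(S + U) (L(S, U) = (2*U)/(S + U) = 2*U/(S + U))
J(y, j) = 1 (J(y, j) = 3/2 + (2*(-2)/(6 - 2))/2 = 3/2 + (2*(-2)/4)/2 = 3/2 + (2*(-2)*(¼))/2 = 3/2 + (½)*(-1) = 3/2 - ½ = 1)
J(-5, 10) - 118 = 1 - 118 = -117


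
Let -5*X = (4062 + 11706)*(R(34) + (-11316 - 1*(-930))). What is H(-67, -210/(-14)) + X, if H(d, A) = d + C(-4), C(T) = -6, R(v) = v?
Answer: 163229971/5 ≈ 3.2646e+7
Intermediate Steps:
H(d, A) = -6 + d (H(d, A) = d - 6 = -6 + d)
X = 163230336/5 (X = -(4062 + 11706)*(34 + (-11316 - 1*(-930)))/5 = -15768*(34 + (-11316 + 930))/5 = -15768*(34 - 10386)/5 = -15768*(-10352)/5 = -1/5*(-163230336) = 163230336/5 ≈ 3.2646e+7)
H(-67, -210/(-14)) + X = (-6 - 67) + 163230336/5 = -73 + 163230336/5 = 163229971/5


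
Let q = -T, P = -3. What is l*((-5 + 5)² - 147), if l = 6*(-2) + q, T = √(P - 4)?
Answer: 1764 + 147*I*√7 ≈ 1764.0 + 388.93*I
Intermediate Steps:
T = I*√7 (T = √(-3 - 4) = √(-7) = I*√7 ≈ 2.6458*I)
q = -I*√7 ≈ -2.6458*I
l = -12 - I*√7 (l = 6*(-2) - I*√7 = -12 - I*√7 ≈ -12.0 - 2.6458*I)
l*((-5 + 5)² - 147) = (-12 - I*√7)*((-5 + 5)² - 147) = (-12 - I*√7)*(0² - 147) = (-12 - I*√7)*(0 - 147) = (-12 - I*√7)*(-147) = 1764 + 147*I*√7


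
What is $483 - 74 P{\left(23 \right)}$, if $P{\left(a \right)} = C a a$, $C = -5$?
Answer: $196213$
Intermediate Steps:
$P{\left(a \right)} = - 5 a^{2}$ ($P{\left(a \right)} = - 5 a a = - 5 a^{2}$)
$483 - 74 P{\left(23 \right)} = 483 - 74 \left(- 5 \cdot 23^{2}\right) = 483 - 74 \left(\left(-5\right) 529\right) = 483 - -195730 = 483 + 195730 = 196213$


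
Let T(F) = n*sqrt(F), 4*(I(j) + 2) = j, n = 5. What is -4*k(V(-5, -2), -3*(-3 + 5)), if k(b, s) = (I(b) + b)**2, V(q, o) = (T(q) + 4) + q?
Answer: 739 + 325*I*sqrt(5)/2 ≈ 739.0 + 363.36*I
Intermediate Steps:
I(j) = -2 + j/4
T(F) = 5*sqrt(F)
V(q, o) = 4 + q + 5*sqrt(q) (V(q, o) = (5*sqrt(q) + 4) + q = (4 + 5*sqrt(q)) + q = 4 + q + 5*sqrt(q))
k(b, s) = (-2 + 5*b/4)**2 (k(b, s) = ((-2 + b/4) + b)**2 = (-2 + 5*b/4)**2)
-4*k(V(-5, -2), -3*(-3 + 5)) = -(-8 + 5*(4 - 5 + 5*sqrt(-5)))**2/4 = -(-8 + 5*(4 - 5 + 5*(I*sqrt(5))))**2/4 = -(-8 + 5*(4 - 5 + 5*I*sqrt(5)))**2/4 = -(-8 + 5*(-1 + 5*I*sqrt(5)))**2/4 = -(-8 + (-5 + 25*I*sqrt(5)))**2/4 = -(-13 + 25*I*sqrt(5))**2/4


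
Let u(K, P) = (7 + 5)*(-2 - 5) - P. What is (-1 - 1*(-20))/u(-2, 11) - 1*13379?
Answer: -66896/5 ≈ -13379.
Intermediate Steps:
u(K, P) = -84 - P (u(K, P) = 12*(-7) - P = -84 - P)
(-1 - 1*(-20))/u(-2, 11) - 1*13379 = (-1 - 1*(-20))/(-84 - 1*11) - 1*13379 = (-1 + 20)/(-84 - 11) - 13379 = 19/(-95) - 13379 = 19*(-1/95) - 13379 = -⅕ - 13379 = -66896/5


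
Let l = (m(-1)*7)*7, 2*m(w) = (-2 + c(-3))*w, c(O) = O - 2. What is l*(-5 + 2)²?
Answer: 3087/2 ≈ 1543.5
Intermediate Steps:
c(O) = -2 + O
m(w) = -7*w/2 (m(w) = ((-2 + (-2 - 3))*w)/2 = ((-2 - 5)*w)/2 = (-7*w)/2 = -7*w/2)
l = 343/2 (l = (-7/2*(-1)*7)*7 = ((7/2)*7)*7 = (49/2)*7 = 343/2 ≈ 171.50)
l*(-5 + 2)² = 343*(-5 + 2)²/2 = (343/2)*(-3)² = (343/2)*9 = 3087/2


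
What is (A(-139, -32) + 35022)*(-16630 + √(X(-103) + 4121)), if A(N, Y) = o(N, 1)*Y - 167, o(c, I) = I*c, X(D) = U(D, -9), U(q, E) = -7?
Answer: -653608890 + 432333*√34 ≈ -6.5109e+8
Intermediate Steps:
X(D) = -7
A(N, Y) = -167 + N*Y (A(N, Y) = (1*N)*Y - 167 = N*Y - 167 = -167 + N*Y)
(A(-139, -32) + 35022)*(-16630 + √(X(-103) + 4121)) = ((-167 - 139*(-32)) + 35022)*(-16630 + √(-7 + 4121)) = ((-167 + 4448) + 35022)*(-16630 + √4114) = (4281 + 35022)*(-16630 + 11*√34) = 39303*(-16630 + 11*√34) = -653608890 + 432333*√34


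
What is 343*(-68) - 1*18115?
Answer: -41439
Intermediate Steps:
343*(-68) - 1*18115 = -23324 - 18115 = -41439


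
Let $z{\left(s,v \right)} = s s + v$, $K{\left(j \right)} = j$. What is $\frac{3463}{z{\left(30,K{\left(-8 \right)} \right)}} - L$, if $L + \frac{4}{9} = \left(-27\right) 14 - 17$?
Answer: $\frac{3205795}{8028} \approx 399.33$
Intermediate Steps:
$z{\left(s,v \right)} = v + s^{2}$ ($z{\left(s,v \right)} = s^{2} + v = v + s^{2}$)
$L = - \frac{3559}{9}$ ($L = - \frac{4}{9} - 395 = - \frac{3559}{9} \approx -395.44$)
$\frac{3463}{z{\left(30,K{\left(-8 \right)} \right)}} - L = \frac{3463}{-8 + 30^{2}} - - \frac{3559}{9} = \frac{3463}{-8 + 900} + \frac{3559}{9} = \frac{3463}{892} + \frac{3559}{9} = \frac{3205795}{8028}$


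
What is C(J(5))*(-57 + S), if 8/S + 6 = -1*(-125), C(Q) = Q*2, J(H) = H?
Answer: -67750/119 ≈ -569.33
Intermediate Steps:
C(Q) = 2*Q
S = 8/119 (S = 8/(-6 - 1*(-125)) = 8/(-6 + 125) = 8/119 ≈ 0.067227)
C(J(5))*(-57 + S) = (2*5)*(-57 + 8/119) = 10*(-6775/119) = -67750/119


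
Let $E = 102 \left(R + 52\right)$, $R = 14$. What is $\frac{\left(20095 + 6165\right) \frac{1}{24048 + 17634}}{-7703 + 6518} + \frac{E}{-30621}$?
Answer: $- \frac{11110630930}{50415608619} \approx -0.22038$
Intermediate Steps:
$E = 6732$ ($E = 102 \left(14 + 52\right) = 102 \cdot 66 = 6732$)
$\frac{\left(20095 + 6165\right) \frac{1}{24048 + 17634}}{-7703 + 6518} + \frac{E}{-30621} = \frac{\left(20095 + 6165\right) \frac{1}{24048 + 17634}}{-7703 + 6518} + \frac{6732}{-30621} = \frac{26260 \cdot \frac{1}{41682}}{-1185} + 6732 \left(- \frac{1}{30621}\right) = 26260 \cdot \frac{1}{41682} \left(- \frac{1}{1185}\right) - \frac{2244}{10207} = \frac{13130}{20841} \left(- \frac{1}{1185}\right) - \frac{2244}{10207} = - \frac{2626}{4939317} - \frac{2244}{10207} = - \frac{11110630930}{50415608619}$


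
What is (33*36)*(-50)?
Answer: -59400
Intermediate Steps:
(33*36)*(-50) = 1188*(-50) = -59400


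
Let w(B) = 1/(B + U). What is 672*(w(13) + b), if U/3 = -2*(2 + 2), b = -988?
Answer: -7303968/11 ≈ -6.6400e+5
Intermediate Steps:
U = -24 (U = 3*(-2*(2 + 2)) = 3*(-2*4) = 3*(-8) = -24)
w(B) = 1/(-24 + B) (w(B) = 1/(B - 24) = 1/(-24 + B))
672*(w(13) + b) = 672*(1/(-24 + 13) - 988) = 672*(1/(-11) - 988) = 672*(-1/11 - 988) = 672*(-10869/11) = -7303968/11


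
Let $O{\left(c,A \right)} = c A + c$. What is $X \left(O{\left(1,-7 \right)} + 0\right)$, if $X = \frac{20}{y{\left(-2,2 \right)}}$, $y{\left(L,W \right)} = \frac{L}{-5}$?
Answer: $-300$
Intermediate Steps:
$O{\left(c,A \right)} = c + A c$ ($O{\left(c,A \right)} = A c + c = c + A c$)
$y{\left(L,W \right)} = - \frac{L}{5}$ ($y{\left(L,W \right)} = L \left(- \frac{1}{5}\right) = - \frac{L}{5}$)
$X = 50$ ($X = \frac{20}{\left(- \frac{1}{5}\right) \left(-2\right)} = \frac{20}{\frac{2}{5}} = 20 \cdot \frac{5}{2} = 50$)
$X \left(O{\left(1,-7 \right)} + 0\right) = 50 \left(1 \left(1 - 7\right) + 0\right) = 50 \left(1 \left(-6\right) + 0\right) = 50 \left(-6 + 0\right) = 50 \left(-6\right) = -300$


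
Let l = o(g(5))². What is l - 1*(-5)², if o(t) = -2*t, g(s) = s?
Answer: 75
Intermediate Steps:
l = 100 (l = (-2*5)² = (-10)² = 100)
l - 1*(-5)² = 100 - 1*(-5)² = 100 - 1*25 = 100 - 25 = 75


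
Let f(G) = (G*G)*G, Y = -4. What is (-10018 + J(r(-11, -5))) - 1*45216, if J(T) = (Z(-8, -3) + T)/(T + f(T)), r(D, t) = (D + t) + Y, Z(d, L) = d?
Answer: -110744163/2005 ≈ -55234.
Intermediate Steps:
r(D, t) = -4 + D + t (r(D, t) = (D + t) - 4 = -4 + D + t)
f(G) = G³ (f(G) = G²*G = G³)
J(T) = (-8 + T)/(T + T³)
(-10018 + J(r(-11, -5))) - 1*45216 = (-10018 + (-8 + (-4 - 11 - 5))/((-4 - 11 - 5) + (-4 - 11 - 5)³)) - 1*45216 = (-10018 + (-8 - 20)/(-20 + (-20)³)) - 45216 = (-10018 - 28/(-20 - 8000)) - 45216 = (-10018 - 28/(-8020)) - 45216 = (-10018 - 1/8020*(-28)) - 45216 = (-10018 + 7/2005) - 45216 = -20086083/2005 - 45216 = -110744163/2005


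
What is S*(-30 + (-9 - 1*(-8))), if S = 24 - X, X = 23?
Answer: -31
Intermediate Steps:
S = 1 (S = 24 - 1*23 = 24 - 23 = 1)
S*(-30 + (-9 - 1*(-8))) = 1*(-30 + (-9 - 1*(-8))) = 1*(-30 + (-9 + 8)) = 1*(-30 - 1) = 1*(-31) = -31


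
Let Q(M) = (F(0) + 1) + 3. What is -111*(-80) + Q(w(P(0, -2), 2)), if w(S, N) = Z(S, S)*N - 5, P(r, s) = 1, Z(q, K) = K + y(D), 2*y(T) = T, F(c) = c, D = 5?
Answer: 8884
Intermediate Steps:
y(T) = T/2
Z(q, K) = 5/2 + K (Z(q, K) = K + (½)*5 = K + 5/2 = 5/2 + K)
w(S, N) = -5 + N*(5/2 + S) (w(S, N) = (5/2 + S)*N - 5 = N*(5/2 + S) - 5 = -5 + N*(5/2 + S))
Q(M) = 4 (Q(M) = (0 + 1) + 3 = 1 + 3 = 4)
-111*(-80) + Q(w(P(0, -2), 2)) = -111*(-80) + 4 = 8880 + 4 = 8884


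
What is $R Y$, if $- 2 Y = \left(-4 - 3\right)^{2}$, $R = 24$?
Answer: $-588$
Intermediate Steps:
$Y = - \frac{49}{2}$ ($Y = - \frac{\left(-4 - 3\right)^{2}}{2} = - \frac{\left(-7\right)^{2}}{2} = \left(- \frac{1}{2}\right) 49 = - \frac{49}{2} \approx -24.5$)
$R Y = 24 \left(- \frac{49}{2}\right) = -588$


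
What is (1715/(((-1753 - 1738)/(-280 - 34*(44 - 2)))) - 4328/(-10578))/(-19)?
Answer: -15500199104/350814081 ≈ -44.184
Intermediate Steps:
(1715/(((-1753 - 1738)/(-280 - 34*(44 - 2)))) - 4328/(-10578))/(-19) = -(1715/((-3491/(-280 - 34*42))) - 4328*(-1/10578))/19 = -(1715/((-3491/(-280 - 1428))) + 2164/5289)/19 = -(1715/((-3491/(-1708))) + 2164/5289)/19 = -(1715/((-3491*(-1/1708))) + 2164/5289)/19 = -(1715/(3491/1708) + 2164/5289)/19 = -(1715*(1708/3491) + 2164/5289)/19 = -(2929220/3491 + 2164/5289)/19 = -1/19*15500199104/18463899 = -15500199104/350814081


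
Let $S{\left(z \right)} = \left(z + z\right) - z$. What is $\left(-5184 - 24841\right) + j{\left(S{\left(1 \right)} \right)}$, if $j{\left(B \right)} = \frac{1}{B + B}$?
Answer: $- \frac{60049}{2} \approx -30025.0$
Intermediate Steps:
$S{\left(z \right)} = z$ ($S{\left(z \right)} = 2 z - z = z$)
$j{\left(B \right)} = \frac{1}{2 B}$
$\left(-5184 - 24841\right) + j{\left(S{\left(1 \right)} \right)} = \left(-5184 - 24841\right) + \frac{1}{2 \cdot 1} = -30025 + \frac{1}{2} \cdot 1 = -30025 + \frac{1}{2} = - \frac{60049}{2}$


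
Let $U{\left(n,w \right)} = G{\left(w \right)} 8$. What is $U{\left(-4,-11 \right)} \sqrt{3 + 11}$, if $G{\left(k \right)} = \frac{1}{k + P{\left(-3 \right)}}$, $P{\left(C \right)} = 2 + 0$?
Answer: $- \frac{8 \sqrt{14}}{9} \approx -3.3259$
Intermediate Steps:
$P{\left(C \right)} = 2$
$G{\left(k \right)} = \frac{1}{2 + k}$ ($G{\left(k \right)} = \frac{1}{k + 2} = \frac{1}{2 + k}$)
$U{\left(n,w \right)} = \frac{8}{2 + w}$ ($U{\left(n,w \right)} = \frac{1}{2 + w} 8 = \frac{8}{2 + w}$)
$U{\left(-4,-11 \right)} \sqrt{3 + 11} = \frac{8}{2 - 11} \sqrt{3 + 11} = \frac{8}{-9} \sqrt{14} = 8 \left(- \frac{1}{9}\right) \sqrt{14} = - \frac{8 \sqrt{14}}{9}$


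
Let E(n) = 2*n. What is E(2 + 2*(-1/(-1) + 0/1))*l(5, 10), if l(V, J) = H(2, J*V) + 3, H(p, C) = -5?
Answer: -16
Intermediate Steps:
l(V, J) = -2 (l(V, J) = -5 + 3 = -2)
E(2 + 2*(-1/(-1) + 0/1))*l(5, 10) = (2*(2 + 2*(-1/(-1) + 0/1)))*(-2) = (2*(2 + 2*(-1*(-1) + 0*1)))*(-2) = (2*(2 + 2*(1 + 0)))*(-2) = (2*(2 + 2*1))*(-2) = (2*(2 + 2))*(-2) = (2*4)*(-2) = 8*(-2) = -16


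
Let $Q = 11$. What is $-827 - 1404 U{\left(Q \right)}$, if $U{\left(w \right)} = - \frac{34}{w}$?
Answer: $\frac{38639}{11} \approx 3512.6$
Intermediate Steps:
$-827 - 1404 U{\left(Q \right)} = -827 - 1404 \left(- \frac{34}{11}\right) = -827 - 1404 \left(\left(-34\right) \frac{1}{11}\right) = -827 - - \frac{47736}{11} = -827 + \frac{47736}{11} = \frac{38639}{11}$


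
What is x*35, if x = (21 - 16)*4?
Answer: 700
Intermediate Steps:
x = 20 (x = 5*4 = 20)
x*35 = 20*35 = 700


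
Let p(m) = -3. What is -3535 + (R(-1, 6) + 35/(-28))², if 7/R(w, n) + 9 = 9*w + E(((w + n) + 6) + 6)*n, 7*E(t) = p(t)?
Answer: -73249319/20736 ≈ -3532.5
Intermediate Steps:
E(t) = -3/7 (E(t) = (⅐)*(-3) = -3/7)
R(w, n) = 7/(-9 + 9*w - 3*n/7) (R(w, n) = 7/(-9 + (9*w - 3*n/7)) = 7/(-9 + 9*w - 3*n/7))
-3535 + (R(-1, 6) + 35/(-28))² = -3535 + (49/(3*(-21 - 1*6 + 21*(-1))) + 35/(-28))² = -3535 + (49/(3*(-21 - 6 - 21)) + 35*(-1/28))² = -3535 + ((49/3)/(-48) - 5/4)² = -3535 + ((49/3)*(-1/48) - 5/4)² = -3535 + (-49/144 - 5/4)² = -3535 + (-229/144)² = -3535 + 52441/20736 = -73249319/20736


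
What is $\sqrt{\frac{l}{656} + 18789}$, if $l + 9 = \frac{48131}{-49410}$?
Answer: $\frac{\sqrt{15231255381601190}}{900360} \approx 137.07$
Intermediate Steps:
$l = - \frac{492821}{49410}$ ($l = -9 + \frac{48131}{-49410} = -9 + 48131 \left(- \frac{1}{49410}\right) = -9 - \frac{48131}{49410} = - \frac{492821}{49410} \approx -9.9741$)
$\sqrt{\frac{l}{656} + 18789} = \sqrt{- \frac{492821}{49410 \cdot 656} + 18789} = \sqrt{\left(- \frac{492821}{49410}\right) \frac{1}{656} + 18789} = \sqrt{- \frac{492821}{32412960} + 18789} = \sqrt{\frac{609006612619}{32412960}} = \frac{\sqrt{15231255381601190}}{900360}$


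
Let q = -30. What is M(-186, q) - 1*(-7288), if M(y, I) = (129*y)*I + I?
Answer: 727078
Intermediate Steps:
M(y, I) = I + 129*I*y (M(y, I) = 129*I*y + I = I + 129*I*y)
M(-186, q) - 1*(-7288) = -30*(1 + 129*(-186)) - 1*(-7288) = -30*(1 - 23994) + 7288 = -30*(-23993) + 7288 = 719790 + 7288 = 727078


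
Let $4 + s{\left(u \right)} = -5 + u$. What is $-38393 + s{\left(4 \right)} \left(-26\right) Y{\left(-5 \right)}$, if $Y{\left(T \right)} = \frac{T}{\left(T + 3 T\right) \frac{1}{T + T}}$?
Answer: $-38718$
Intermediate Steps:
$s{\left(u \right)} = -9 + u$ ($s{\left(u \right)} = -4 + \left(-5 + u\right) = -9 + u$)
$Y{\left(T \right)} = \frac{T}{2}$ ($Y{\left(T \right)} = \frac{T}{4 T \frac{1}{2 T}} = \frac{T}{2}$)
$-38393 + s{\left(4 \right)} \left(-26\right) Y{\left(-5 \right)} = -38393 + \left(-9 + 4\right) \left(-26\right) \frac{1}{2} \left(-5\right) = -38393 + \left(-5\right) \left(-26\right) \left(- \frac{5}{2}\right) = -38393 + 130 \left(- \frac{5}{2}\right) = -38393 - 325 = -38718$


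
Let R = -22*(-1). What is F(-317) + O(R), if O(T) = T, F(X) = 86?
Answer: 108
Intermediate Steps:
R = 22
F(-317) + O(R) = 86 + 22 = 108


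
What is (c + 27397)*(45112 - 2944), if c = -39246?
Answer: -499648632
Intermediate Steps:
(c + 27397)*(45112 - 2944) = (-39246 + 27397)*(45112 - 2944) = -11849*42168 = -499648632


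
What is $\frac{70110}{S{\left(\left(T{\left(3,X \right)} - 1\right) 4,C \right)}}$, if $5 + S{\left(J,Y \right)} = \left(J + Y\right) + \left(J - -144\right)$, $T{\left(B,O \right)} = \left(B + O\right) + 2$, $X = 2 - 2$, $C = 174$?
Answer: $\frac{4674}{23} \approx 203.22$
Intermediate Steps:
$X = 0$
$T{\left(B,O \right)} = 2 + B + O$
$S{\left(J,Y \right)} = 139 + Y + 2 J$ ($S{\left(J,Y \right)} = -5 + \left(\left(J + Y\right) + \left(J - -144\right)\right) = -5 + \left(\left(J + Y\right) + \left(J + 144\right)\right) = -5 + \left(\left(J + Y\right) + \left(144 + J\right)\right) = -5 + \left(144 + Y + 2 J\right) = 139 + Y + 2 J$)
$\frac{70110}{S{\left(\left(T{\left(3,X \right)} - 1\right) 4,C \right)}} = \frac{70110}{139 + 174 + 2 \left(\left(2 + 3 + 0\right) - 1\right) 4} = \frac{70110}{139 + 174 + 2 \left(5 - 1\right) 4} = \frac{70110}{139 + 174 + 2 \cdot 4 \cdot 4} = \frac{70110}{139 + 174 + 2 \cdot 16} = \frac{70110}{139 + 174 + 32} = \frac{70110}{345} = 70110 \cdot \frac{1}{345} = \frac{4674}{23}$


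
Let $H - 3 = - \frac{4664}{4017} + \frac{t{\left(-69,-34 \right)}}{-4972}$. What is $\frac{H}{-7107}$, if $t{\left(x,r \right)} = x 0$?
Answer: $- \frac{7387}{28548819} \approx -0.00025875$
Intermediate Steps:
$t{\left(x,r \right)} = 0$
$H = \frac{7387}{4017}$ ($H = 3 + \left(- \frac{4664}{4017} + \frac{0}{-4972}\right) = 3 + \left(\left(-4664\right) \frac{1}{4017} + 0 \left(- \frac{1}{4972}\right)\right) = 3 + \left(- \frac{4664}{4017} + 0\right) = 3 - \frac{4664}{4017} = \frac{7387}{4017} \approx 1.8389$)
$\frac{H}{-7107} = \frac{7387}{4017 \left(-7107\right)} = \frac{7387}{4017} \left(- \frac{1}{7107}\right) = - \frac{7387}{28548819}$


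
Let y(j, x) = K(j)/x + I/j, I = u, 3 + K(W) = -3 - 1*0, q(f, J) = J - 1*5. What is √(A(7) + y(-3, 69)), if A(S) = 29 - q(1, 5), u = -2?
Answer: √140829/69 ≈ 5.4387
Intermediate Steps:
q(f, J) = -5 + J (q(f, J) = J - 5 = -5 + J)
A(S) = 29 (A(S) = 29 - (-5 + 5) = 29 - 1*0 = 29 + 0 = 29)
K(W) = -6 (K(W) = -3 + (-3 - 1*0) = -3 + (-3 + 0) = -3 - 3 = -6)
I = -2
y(j, x) = -6/x - 2/j
√(A(7) + y(-3, 69)) = √(29 + (-6/69 - 2/(-3))) = √(29 + (-6*1/69 - 2*(-⅓))) = √(29 + (-2/23 + ⅔)) = √(29 + 40/69) = √(2041/69) = √140829/69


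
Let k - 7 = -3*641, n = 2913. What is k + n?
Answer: 997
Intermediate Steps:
k = -1916 (k = 7 - 3*641 = 7 - 1923 = -1916)
k + n = -1916 + 2913 = 997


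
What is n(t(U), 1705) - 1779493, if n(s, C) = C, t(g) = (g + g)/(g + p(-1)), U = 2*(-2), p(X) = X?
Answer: -1777788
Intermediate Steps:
U = -4
t(g) = 2*g/(-1 + g) (t(g) = (g + g)/(g - 1) = (2*g)/(-1 + g) = 2*g/(-1 + g))
n(t(U), 1705) - 1779493 = 1705 - 1779493 = -1777788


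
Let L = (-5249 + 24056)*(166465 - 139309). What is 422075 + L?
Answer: 511144967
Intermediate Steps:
L = 510722892 (L = 18807*27156 = 510722892)
422075 + L = 422075 + 510722892 = 511144967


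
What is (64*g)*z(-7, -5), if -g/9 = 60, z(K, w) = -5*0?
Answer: 0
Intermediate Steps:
z(K, w) = 0
g = -540 (g = -9*60 = -540)
(64*g)*z(-7, -5) = (64*(-540))*0 = -34560*0 = 0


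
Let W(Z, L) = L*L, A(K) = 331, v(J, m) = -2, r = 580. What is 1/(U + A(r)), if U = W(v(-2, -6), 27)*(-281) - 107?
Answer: -1/204625 ≈ -4.8870e-6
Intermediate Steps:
W(Z, L) = L²
U = -204956 (U = 27²*(-281) - 107 = 729*(-281) - 107 = -204849 - 107 = -204956)
1/(U + A(r)) = 1/(-204956 + 331) = 1/(-204625) = -1/204625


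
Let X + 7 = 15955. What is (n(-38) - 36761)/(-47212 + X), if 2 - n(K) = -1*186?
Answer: 36573/31264 ≈ 1.1698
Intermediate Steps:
n(K) = 188 (n(K) = 2 - (-1)*186 = 2 - 1*(-186) = 2 + 186 = 188)
X = 15948 (X = -7 + 15955 = 15948)
(n(-38) - 36761)/(-47212 + X) = (188 - 36761)/(-47212 + 15948) = -36573/(-31264) = -36573*(-1/31264) = 36573/31264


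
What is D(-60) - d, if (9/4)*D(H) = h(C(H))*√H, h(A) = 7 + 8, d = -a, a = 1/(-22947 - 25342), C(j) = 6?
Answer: -1/48289 + 40*I*√15/3 ≈ -2.0709e-5 + 51.64*I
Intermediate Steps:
a = -1/48289 (a = 1/(-48289) = -1/48289 ≈ -2.0709e-5)
d = 1/48289 (d = -1*(-1/48289) = 1/48289 ≈ 2.0709e-5)
h(A) = 15
D(H) = 20*√H/3 (D(H) = 4*(15*√H)/9 = 20*√H/3)
D(-60) - d = 20*√(-60)/3 - 1*1/48289 = 20*(2*I*√15)/3 - 1/48289 = 40*I*√15/3 - 1/48289 = -1/48289 + 40*I*√15/3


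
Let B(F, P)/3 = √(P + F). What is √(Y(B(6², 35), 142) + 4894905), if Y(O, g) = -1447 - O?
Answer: √(4893458 - 3*√71) ≈ 2212.1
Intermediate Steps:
B(F, P) = 3*√(F + P) (B(F, P) = 3*√(P + F) = 3*√(F + P))
√(Y(B(6², 35), 142) + 4894905) = √((-1447 - 3*√(6² + 35)) + 4894905) = √((-1447 - 3*√(36 + 35)) + 4894905) = √((-1447 - 3*√71) + 4894905) = √(4893458 - 3*√71)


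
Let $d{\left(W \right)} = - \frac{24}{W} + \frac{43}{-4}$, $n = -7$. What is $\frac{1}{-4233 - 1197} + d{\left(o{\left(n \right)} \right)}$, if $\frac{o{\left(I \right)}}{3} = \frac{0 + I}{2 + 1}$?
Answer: $- \frac{556589}{76020} \approx -7.3216$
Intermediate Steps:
$o{\left(I \right)} = I$ ($o{\left(I \right)} = 3 \frac{0 + I}{2 + 1} = 3 \frac{I}{3} = I$)
$d{\left(W \right)} = - \frac{43}{4} - \frac{24}{W}$ ($d{\left(W \right)} = - \frac{24}{W} + 43 \left(- \frac{1}{4}\right) = - \frac{24}{W} - \frac{43}{4} = - \frac{43}{4} - \frac{24}{W}$)
$\frac{1}{-4233 - 1197} + d{\left(o{\left(n \right)} \right)} = \frac{1}{-4233 - 1197} - \left(\frac{43}{4} + \frac{24}{-7}\right) = \frac{1}{-5430} - \frac{205}{28} = - \frac{1}{5430} + \left(- \frac{43}{4} + \frac{24}{7}\right) = - \frac{1}{5430} - \frac{205}{28} = - \frac{556589}{76020}$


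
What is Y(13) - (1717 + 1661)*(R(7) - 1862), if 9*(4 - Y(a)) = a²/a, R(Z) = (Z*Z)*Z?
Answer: 46180661/9 ≈ 5.1312e+6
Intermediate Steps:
R(Z) = Z³ (R(Z) = Z²*Z = Z³)
Y(a) = 4 - a/9 (Y(a) = 4 - a²/(9*a) = 4 - a/9)
Y(13) - (1717 + 1661)*(R(7) - 1862) = (4 - ⅑*13) - (1717 + 1661)*(7³ - 1862) = (4 - 13/9) - 3378*(343 - 1862) = 23/9 - 3378*(-1519) = 23/9 - 1*(-5131182) = 23/9 + 5131182 = 46180661/9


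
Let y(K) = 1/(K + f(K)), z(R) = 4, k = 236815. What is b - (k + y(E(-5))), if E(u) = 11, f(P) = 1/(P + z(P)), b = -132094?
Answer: -61238909/166 ≈ -3.6891e+5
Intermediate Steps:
f(P) = 1/(4 + P) (f(P) = 1/(P + 4) = 1/(4 + P))
y(K) = 1/(K + 1/(4 + K))
b - (k + y(E(-5))) = -132094 - (236815 + (4 + 11)/(1 + 11*(4 + 11))) = -132094 - (236815 + 15/(1 + 11*15)) = -132094 - (236815 + 15/(1 + 165)) = -132094 - (236815 + 15/166) = -132094 - 1*39311305/166 = -132094 - 39311305/166 = -61238909/166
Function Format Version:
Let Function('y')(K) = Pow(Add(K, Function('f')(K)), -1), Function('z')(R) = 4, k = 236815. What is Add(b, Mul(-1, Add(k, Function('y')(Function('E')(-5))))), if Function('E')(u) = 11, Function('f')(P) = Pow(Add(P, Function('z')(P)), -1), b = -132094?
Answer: Rational(-61238909, 166) ≈ -3.6891e+5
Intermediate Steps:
Function('f')(P) = Pow(Add(4, P), -1) (Function('f')(P) = Pow(Add(P, 4), -1) = Pow(Add(4, P), -1))
Function('y')(K) = Pow(Add(K, Pow(Add(4, K), -1)), -1)
Add(b, Mul(-1, Add(k, Function('y')(Function('E')(-5))))) = Add(-132094, Mul(-1, Add(236815, Mul(Pow(Add(1, Mul(11, Add(4, 11))), -1), Add(4, 11))))) = Add(-132094, Mul(-1, Add(236815, Mul(Pow(Add(1, Mul(11, 15)), -1), 15)))) = Add(-132094, Mul(-1, Add(236815, Mul(Pow(Add(1, 165), -1), 15)))) = Add(-132094, Mul(-1, Add(236815, Mul(Pow(166, -1), 15)))) = Add(-132094, Mul(-1, Add(236815, Mul(Rational(1, 166), 15)))) = Add(-132094, Mul(-1, Add(236815, Rational(15, 166)))) = Add(-132094, Mul(-1, Rational(39311305, 166))) = Add(-132094, Rational(-39311305, 166)) = Rational(-61238909, 166)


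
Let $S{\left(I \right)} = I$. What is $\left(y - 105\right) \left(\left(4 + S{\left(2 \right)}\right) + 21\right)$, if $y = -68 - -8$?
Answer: $-4455$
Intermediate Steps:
$y = -60$ ($y = -68 + 8 = -60$)
$\left(y - 105\right) \left(\left(4 + S{\left(2 \right)}\right) + 21\right) = \left(-60 - 105\right) \left(\left(4 + 2\right) + 21\right) = - 165 \left(6 + 21\right) = \left(-165\right) 27 = -4455$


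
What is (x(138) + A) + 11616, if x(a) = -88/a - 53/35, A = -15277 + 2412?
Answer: -3021532/2415 ≈ -1251.2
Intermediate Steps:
A = -12865
x(a) = -53/35 - 88/a (x(a) = -88/a - 53*1/35 = -88/a - 53/35 = -53/35 - 88/a)
(x(138) + A) + 11616 = ((-53/35 - 88/138) - 12865) + 11616 = ((-53/35 - 88*1/138) - 12865) + 11616 = ((-53/35 - 44/69) - 12865) + 11616 = (-5197/2415 - 12865) + 11616 = -31074172/2415 + 11616 = -3021532/2415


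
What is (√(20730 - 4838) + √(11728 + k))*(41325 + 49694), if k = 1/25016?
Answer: 182038*√3973 + 91019*√1834846356846/12508 ≈ 2.1331e+7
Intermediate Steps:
k = 1/25016 ≈ 3.9974e-5
(√(20730 - 4838) + √(11728 + k))*(41325 + 49694) = (√(20730 - 4838) + √(11728 + 1/25016))*(41325 + 49694) = (√15892 + √(293387649/25016))*91019 = (2*√3973 + √1834846356846/12508)*91019 = 182038*√3973 + 91019*√1834846356846/12508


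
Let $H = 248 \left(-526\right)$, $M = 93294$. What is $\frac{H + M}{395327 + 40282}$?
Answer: $- \frac{37154}{435609} \approx -0.085292$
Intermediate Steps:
$H = -130448$
$\frac{H + M}{395327 + 40282} = \frac{-130448 + 93294}{395327 + 40282} = - \frac{37154}{435609}$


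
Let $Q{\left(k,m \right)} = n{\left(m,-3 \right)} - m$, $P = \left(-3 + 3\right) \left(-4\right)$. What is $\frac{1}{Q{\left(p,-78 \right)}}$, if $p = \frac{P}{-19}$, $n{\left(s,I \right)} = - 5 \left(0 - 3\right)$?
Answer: $\frac{1}{93} \approx 0.010753$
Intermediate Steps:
$n{\left(s,I \right)} = 15$ ($n{\left(s,I \right)} = \left(-5\right) \left(-3\right) = 15$)
$P = 0$ ($P = 0 \left(-4\right) = 0$)
$p = 0$ ($p = \frac{0}{-19} = 0 \left(- \frac{1}{19}\right) = 0$)
$Q{\left(k,m \right)} = 15 - m$
$\frac{1}{Q{\left(p,-78 \right)}} = \frac{1}{15 - -78} = \frac{1}{15 + 78} = \frac{1}{93}$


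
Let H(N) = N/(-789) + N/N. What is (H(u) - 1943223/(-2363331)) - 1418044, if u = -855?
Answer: -293797341815765/207185351 ≈ -1.4180e+6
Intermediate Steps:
H(N) = 1 - N/789 (H(N) = N*(-1/789) + 1 = -N/789 + 1 = 1 - N/789)
(H(u) - 1943223/(-2363331)) - 1418044 = ((1 - 1/789*(-855)) - 1943223/(-2363331)) - 1418044 = ((1 + 285/263) - 1943223*(-1/2363331)) - 1418044 = (548/263 + 647741/787777) - 1418044 = 602057679/207185351 - 1418044 = -293797341815765/207185351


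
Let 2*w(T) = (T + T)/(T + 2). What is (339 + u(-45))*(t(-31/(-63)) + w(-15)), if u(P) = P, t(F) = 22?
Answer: 88494/13 ≈ 6807.2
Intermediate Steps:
w(T) = T/(2 + T) (w(T) = ((T + T)/(T + 2))/2 = ((2*T)/(2 + T))/2 = (2*T/(2 + T))/2 = T/(2 + T))
(339 + u(-45))*(t(-31/(-63)) + w(-15)) = (339 - 45)*(22 - 15/(2 - 15)) = 294*(22 - 15/(-13)) = 294*(22 - 15*(-1/13)) = 294*(22 + 15/13) = 294*(301/13) = 88494/13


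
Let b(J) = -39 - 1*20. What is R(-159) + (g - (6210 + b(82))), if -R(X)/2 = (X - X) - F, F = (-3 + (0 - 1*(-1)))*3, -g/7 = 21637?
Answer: -157622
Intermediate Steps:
b(J) = -59 (b(J) = -39 - 20 = -59)
g = -151459 (g = -7*21637 = -151459)
F = -6 (F = (-3 + (0 + 1))*3 = (-3 + 1)*3 = -2*3 = -6)
R(X) = -12 (R(X) = -2*((X - X) - 1*(-6)) = -2*(0 + 6) = -2*6 = -12)
R(-159) + (g - (6210 + b(82))) = -12 + (-151459 - (6210 - 59)) = -12 + (-151459 - 1*6151) = -12 + (-151459 - 6151) = -12 - 157610 = -157622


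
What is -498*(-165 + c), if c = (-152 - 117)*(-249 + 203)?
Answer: -6080082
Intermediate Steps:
c = 12374 (c = -269*(-46) = 12374)
-498*(-165 + c) = -498*(-165 + 12374) = -498*12209 = -6080082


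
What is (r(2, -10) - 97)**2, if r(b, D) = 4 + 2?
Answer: 8281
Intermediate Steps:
r(b, D) = 6
(r(2, -10) - 97)**2 = (6 - 97)**2 = (-91)**2 = 8281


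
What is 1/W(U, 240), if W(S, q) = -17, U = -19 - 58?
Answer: -1/17 ≈ -0.058824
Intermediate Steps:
U = -77
1/W(U, 240) = 1/(-17) = -1/17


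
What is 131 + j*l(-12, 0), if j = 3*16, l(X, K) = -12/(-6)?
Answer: 227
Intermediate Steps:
l(X, K) = 2 (l(X, K) = -12*(-⅙) = 2)
j = 48
131 + j*l(-12, 0) = 131 + 48*2 = 131 + 96 = 227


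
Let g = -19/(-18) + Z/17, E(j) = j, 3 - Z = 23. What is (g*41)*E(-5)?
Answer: 7585/306 ≈ 24.788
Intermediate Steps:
Z = -20 (Z = 3 - 1*23 = 3 - 23 = -20)
g = -37/306 (g = -19/(-18) - 20/17 = -19*(-1/18) - 20*1/17 = 19/18 - 20/17 = -37/306 ≈ -0.12092)
(g*41)*E(-5) = -37/306*41*(-5) = -1517/306*(-5) = 7585/306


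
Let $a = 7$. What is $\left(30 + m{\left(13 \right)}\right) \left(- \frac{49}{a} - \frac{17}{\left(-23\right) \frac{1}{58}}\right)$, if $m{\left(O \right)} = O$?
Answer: $\frac{35475}{23} \approx 1542.4$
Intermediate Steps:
$\left(30 + m{\left(13 \right)}\right) \left(- \frac{49}{a} - \frac{17}{\left(-23\right) \frac{1}{58}}\right) = \left(30 + 13\right) \left(- \frac{49}{7} - \frac{17}{\left(-23\right) \frac{1}{58}}\right) = 43 \left(\left(-49\right) \frac{1}{7} - \frac{17}{\left(-23\right) \frac{1}{58}}\right) = 43 \left(-7 - \frac{17}{- \frac{23}{58}}\right) = 43 \left(-7 - - \frac{986}{23}\right) = 43 \left(-7 + \frac{986}{23}\right) = 43 \cdot \frac{825}{23} = \frac{35475}{23}$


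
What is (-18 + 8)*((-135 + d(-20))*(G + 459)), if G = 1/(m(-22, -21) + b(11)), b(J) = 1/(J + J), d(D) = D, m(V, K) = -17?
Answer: 265336750/373 ≈ 7.1136e+5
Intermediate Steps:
b(J) = 1/(2*J)
G = -22/373 (G = 1/(-17 + (½)/11) = 1/(-17 + (½)*(1/11)) = 1/(-17 + 1/22) = 1/(-373/22) = -22/373 ≈ -0.058981)
(-18 + 8)*((-135 + d(-20))*(G + 459)) = (-18 + 8)*((-135 - 20)*(-22/373 + 459)) = -(-1550)*171185/373 = -10*(-26533675/373) = 265336750/373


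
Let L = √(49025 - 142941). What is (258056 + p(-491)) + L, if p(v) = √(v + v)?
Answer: 258056 + I*√982 + 2*I*√23479 ≈ 2.5806e+5 + 337.79*I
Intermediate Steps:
p(v) = √2*√v (p(v) = √(2*v) = √2*√v)
L = 2*I*√23479 (L = √(-93916) = 2*I*√23479 ≈ 306.46*I)
(258056 + p(-491)) + L = (258056 + √2*√(-491)) + 2*I*√23479 = (258056 + √2*(I*√491)) + 2*I*√23479 = (258056 + I*√982) + 2*I*√23479 = 258056 + I*√982 + 2*I*√23479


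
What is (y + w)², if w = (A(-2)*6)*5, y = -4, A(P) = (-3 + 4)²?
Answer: 676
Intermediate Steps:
A(P) = 1 (A(P) = 1² = 1)
w = 30 (w = (1*6)*5 = 6*5 = 30)
(y + w)² = (-4 + 30)² = 26² = 676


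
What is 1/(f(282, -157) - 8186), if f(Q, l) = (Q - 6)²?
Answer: 1/67990 ≈ 1.4708e-5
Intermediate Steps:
f(Q, l) = (-6 + Q)²
1/(f(282, -157) - 8186) = 1/((-6 + 282)² - 8186) = 1/(276² - 8186) = 1/(76176 - 8186) = 1/67990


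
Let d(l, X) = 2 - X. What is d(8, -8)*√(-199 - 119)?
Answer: 10*I*√318 ≈ 178.33*I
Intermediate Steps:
d(8, -8)*√(-199 - 119) = (2 - 1*(-8))*√(-199 - 119) = (2 + 8)*√(-318) = 10*(I*√318) = 10*I*√318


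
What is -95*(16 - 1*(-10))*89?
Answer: -219830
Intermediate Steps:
-95*(16 - 1*(-10))*89 = -95*(16 + 10)*89 = -95*26*89 = -2470*89 = -219830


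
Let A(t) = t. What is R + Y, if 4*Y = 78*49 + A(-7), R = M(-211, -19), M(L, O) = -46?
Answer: 3631/4 ≈ 907.75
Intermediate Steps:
R = -46
Y = 3815/4 (Y = (78*49 - 7)/4 = (3822 - 7)/4 = (¼)*3815 = 3815/4 ≈ 953.75)
R + Y = -46 + 3815/4 = 3631/4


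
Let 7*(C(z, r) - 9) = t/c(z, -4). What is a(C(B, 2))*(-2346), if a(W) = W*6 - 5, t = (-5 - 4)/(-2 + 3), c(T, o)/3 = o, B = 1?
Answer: -815235/7 ≈ -1.1646e+5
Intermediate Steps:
c(T, o) = 3*o
t = -9 (t = -9/1 = -9*1 = -9)
C(z, r) = 255/28 (C(z, r) = 9 + (-9/(3*(-4)))/7 = 9 + (-9/(-12))/7 = 9 + (-9*(-1/12))/7 = 9 + (⅐)*(¾) = 9 + 3/28 = 255/28)
a(W) = -5 + 6*W (a(W) = 6*W - 5 = -5 + 6*W)
a(C(B, 2))*(-2346) = (-5 + 6*(255/28))*(-2346) = (-5 + 765/14)*(-2346) = (695/14)*(-2346) = -815235/7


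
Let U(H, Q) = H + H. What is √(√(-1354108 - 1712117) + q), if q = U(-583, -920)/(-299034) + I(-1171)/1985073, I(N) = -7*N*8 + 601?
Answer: √(40496580994932702548 + 5437748273266795135005*I*√122649)/32978017749 ≈ 29.59 + 29.589*I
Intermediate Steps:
U(H, Q) = 2*H
I(N) = 601 - 56*N (I(N) = -56*N + 601 = 601 - 56*N)
q = 3683961356/98934053247 (q = (2*(-583))/(-299034) + (601 - 56*(-1171))/1985073 = -1166*(-1/299034) + (601 + 65576)*(1/1985073) = 583/149517 + 66177*(1/1985073) = 583/149517 + 22059/661691 = 3683961356/98934053247 ≈ 0.037237)
√(√(-1354108 - 1712117) + q) = √(√(-1354108 - 1712117) + 3683961356/98934053247) = √(√(-3066225) + 3683961356/98934053247) = √(5*I*√122649 + 3683961356/98934053247) = √(3683961356/98934053247 + 5*I*√122649)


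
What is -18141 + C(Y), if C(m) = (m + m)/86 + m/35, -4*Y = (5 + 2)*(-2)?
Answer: -3900276/215 ≈ -18141.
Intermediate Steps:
Y = 7/2 (Y = -(5 + 2)*(-2)/4 = -7*(-2)/4 = -1/4*(-14) = 7/2 ≈ 3.5000)
C(m) = 78*m/1505 (C(m) = (2*m)*(1/86) + m*(1/35) = m/43 + m/35 = 78*m/1505)
-18141 + C(Y) = -18141 + (78/1505)*(7/2) = -18141 + 39/215 = -3900276/215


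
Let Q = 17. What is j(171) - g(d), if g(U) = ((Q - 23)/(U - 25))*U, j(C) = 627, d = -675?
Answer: 8859/14 ≈ 632.79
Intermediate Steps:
g(U) = -6*U/(-25 + U) (g(U) = ((17 - 23)/(U - 25))*U = (-6/(-25 + U))*U = -6*U/(-25 + U))
j(171) - g(d) = 627 - (-6)*(-675)/(-25 - 675) = 627 - (-6)*(-675)/(-700) = 627 - (-6)*(-675)*(-1)/700 = 627 - 1*(-81/14) = 627 + 81/14 = 8859/14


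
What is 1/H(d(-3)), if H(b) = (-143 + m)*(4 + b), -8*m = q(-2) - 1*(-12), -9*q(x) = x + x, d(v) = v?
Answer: -9/1301 ≈ -0.0069178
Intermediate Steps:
q(x) = -2*x/9 (q(x) = -(x + x)/9 = -2*x/9)
m = -14/9 (m = -(-2/9*(-2) - 1*(-12))/8 = -(4/9 + 12)/8 = -1/8*112/9 = -14/9 ≈ -1.5556)
H(b) = -5204/9 - 1301*b/9 (H(b) = (-143 - 14/9)*(4 + b) = -1301*(4 + b)/9 = -5204/9 - 1301*b/9)
1/H(d(-3)) = 1/(-5204/9 - 1301/9*(-3)) = 1/(-5204/9 + 1301/3) = 1/(-1301/9) = -9/1301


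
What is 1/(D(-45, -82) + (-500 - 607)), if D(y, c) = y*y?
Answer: 1/918 ≈ 0.0010893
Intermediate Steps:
D(y, c) = y**2
1/(D(-45, -82) + (-500 - 607)) = 1/((-45)**2 + (-500 - 607)) = 1/(2025 - 1107) = 1/918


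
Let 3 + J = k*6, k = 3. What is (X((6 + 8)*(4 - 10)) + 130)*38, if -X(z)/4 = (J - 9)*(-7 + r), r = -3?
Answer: 14060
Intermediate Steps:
J = 15 (J = -3 + 3*6 = -3 + 18 = 15)
X(z) = 240 (X(z) = -4*(15 - 9)*(-7 - 3) = -24*(-10) = -4*(-60) = 240)
(X((6 + 8)*(4 - 10)) + 130)*38 = (240 + 130)*38 = 370*38 = 14060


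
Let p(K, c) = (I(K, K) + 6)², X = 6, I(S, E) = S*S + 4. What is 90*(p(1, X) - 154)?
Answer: -2970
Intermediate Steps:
I(S, E) = 4 + S² (I(S, E) = S² + 4 = 4 + S²)
p(K, c) = (10 + K²)² (p(K, c) = ((4 + K²) + 6)² = (10 + K²)²)
90*(p(1, X) - 154) = 90*((10 + 1²)² - 154) = 90*((10 + 1)² - 154) = 90*(11² - 154) = 90*(121 - 154) = 90*(-33) = -2970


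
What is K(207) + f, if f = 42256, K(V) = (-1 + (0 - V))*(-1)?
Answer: 42464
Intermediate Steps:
K(V) = 1 + V (K(V) = (-1 - V)*(-1) = 1 + V)
K(207) + f = (1 + 207) + 42256 = 208 + 42256 = 42464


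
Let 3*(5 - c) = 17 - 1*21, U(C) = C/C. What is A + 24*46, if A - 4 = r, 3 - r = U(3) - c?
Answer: 3349/3 ≈ 1116.3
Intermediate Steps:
U(C) = 1
c = 19/3 (c = 5 - (17 - 1*21)/3 = 5 - (17 - 21)/3 = 5 - ⅓*(-4) = 5 + 4/3 = 19/3 ≈ 6.3333)
r = 25/3 (r = 3 - (1 - 1*19/3) = 3 - (1 - 19/3) = 3 - 1*(-16/3) = 3 + 16/3 = 25/3 ≈ 8.3333)
A = 37/3 (A = 4 + 25/3 = 37/3 ≈ 12.333)
A + 24*46 = 37/3 + 24*46 = 37/3 + 1104 = 3349/3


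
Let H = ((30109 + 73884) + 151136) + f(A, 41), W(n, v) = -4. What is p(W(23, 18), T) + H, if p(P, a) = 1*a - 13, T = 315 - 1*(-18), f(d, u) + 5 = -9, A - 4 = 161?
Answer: 255435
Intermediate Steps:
A = 165 (A = 4 + 161 = 165)
f(d, u) = -14 (f(d, u) = -5 - 9 = -14)
T = 333 (T = 315 + 18 = 333)
p(P, a) = -13 + a (p(P, a) = a - 13 = -13 + a)
H = 255115 (H = ((30109 + 73884) + 151136) - 14 = (103993 + 151136) - 14 = 255129 - 14 = 255115)
p(W(23, 18), T) + H = (-13 + 333) + 255115 = 320 + 255115 = 255435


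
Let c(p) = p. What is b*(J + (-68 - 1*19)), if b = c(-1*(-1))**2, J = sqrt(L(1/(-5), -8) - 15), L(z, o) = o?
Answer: -87 + I*sqrt(23) ≈ -87.0 + 4.7958*I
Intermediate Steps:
J = I*sqrt(23) (J = sqrt(-8 - 15) = sqrt(-23) = I*sqrt(23) ≈ 4.7958*I)
b = 1 (b = (-1*(-1))**2 = 1**2 = 1)
b*(J + (-68 - 1*19)) = 1*(I*sqrt(23) + (-68 - 1*19)) = 1*(I*sqrt(23) + (-68 - 19)) = 1*(I*sqrt(23) - 87) = 1*(-87 + I*sqrt(23)) = -87 + I*sqrt(23)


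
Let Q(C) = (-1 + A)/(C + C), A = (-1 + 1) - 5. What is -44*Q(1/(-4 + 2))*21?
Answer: -5544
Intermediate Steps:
A = -5 (A = 0 - 5 = -5)
Q(C) = -3/C (Q(C) = (-1 - 5)/(C + C) = -6*1/(2*C) = -3/C)
-44*Q(1/(-4 + 2))*21 = -(-132)/(1/(-4 + 2))*21 = -(-132)/(1/(-2))*21 = -(-132)/(-½)*21 = -(-132)*(-2)*21 = -44*6*21 = -264*21 = -5544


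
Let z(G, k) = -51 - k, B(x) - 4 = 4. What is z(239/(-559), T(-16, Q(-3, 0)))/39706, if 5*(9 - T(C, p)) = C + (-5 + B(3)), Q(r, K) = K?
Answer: -313/198530 ≈ -0.0015766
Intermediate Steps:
B(x) = 8 (B(x) = 4 + 4 = 8)
T(C, p) = 42/5 - C/5 (T(C, p) = 9 - (C + (-5 + 8))/5 = 9 - (C + 3)/5 = 9 - (3 + C)/5 = 9 + (-3/5 - C/5) = 42/5 - C/5)
z(239/(-559), T(-16, Q(-3, 0)))/39706 = (-51 - (42/5 - 1/5*(-16)))/39706 = (-51 - (42/5 + 16/5))*(1/39706) = (-51 - 1*58/5)*(1/39706) = (-51 - 58/5)*(1/39706) = -313/5*1/39706 = -313/198530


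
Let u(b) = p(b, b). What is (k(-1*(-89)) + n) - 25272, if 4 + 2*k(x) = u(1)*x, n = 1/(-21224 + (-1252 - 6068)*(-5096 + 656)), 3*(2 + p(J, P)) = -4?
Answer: -2477119822789/97438728 ≈ -25422.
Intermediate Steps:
p(J, P) = -10/3 (p(J, P) = -2 + (⅓)*(-4) = -2 - 4/3 = -10/3)
u(b) = -10/3
n = 1/32479576 (n = 1/(-21224 - 7320*(-4440)) = 1/(-21224 + 32500800) = 1/32479576 ≈ 3.0789e-8)
k(x) = -2 - 5*x/3 (k(x) = -2 + (-10*x/3)/2 = -2 - 5*x/3)
(k(-1*(-89)) + n) - 25272 = ((-2 - (-5)*(-89)/3) + 1/32479576) - 25272 = ((-2 - 5/3*89) + 1/32479576) - 25272 = ((-2 - 445/3) + 1/32479576) - 25272 = (-451/3 + 1/32479576) - 25272 = -14648288773/97438728 - 25272 = -2477119822789/97438728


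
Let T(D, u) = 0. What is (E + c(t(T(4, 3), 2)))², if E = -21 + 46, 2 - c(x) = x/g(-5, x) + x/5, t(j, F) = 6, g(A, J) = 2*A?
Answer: 17424/25 ≈ 696.96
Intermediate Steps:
c(x) = 2 - x/10 (c(x) = 2 - (x/((2*(-5))) + x/5) = 2 - (x/(-10) + x*(⅕)) = 2 - (x*(-⅒) + x/5) = 2 - (-x/10 + x/5) = 2 - x/10)
E = 25
(E + c(t(T(4, 3), 2)))² = (25 + (2 - ⅒*6))² = (25 + (2 - ⅗))² = (25 + 7/5)² = (132/5)² = 17424/25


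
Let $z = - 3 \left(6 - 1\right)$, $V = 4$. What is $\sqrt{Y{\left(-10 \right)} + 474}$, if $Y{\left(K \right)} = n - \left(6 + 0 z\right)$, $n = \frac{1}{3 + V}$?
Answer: $\frac{\sqrt{22939}}{7} \approx 21.637$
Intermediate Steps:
$z = -15$ ($z = \left(-3\right) 5 = -15$)
$n = \frac{1}{7}$ ($n = \frac{1}{3 + 4} = \frac{1}{7} \approx 0.14286$)
$Y{\left(K \right)} = - \frac{41}{7}$ ($Y{\left(K \right)} = \frac{1}{7} - \left(6 + 0 \left(-15\right)\right) = \frac{1}{7} - \left(6 + 0\right) = \frac{1}{7} - 6 = - \frac{41}{7}$)
$\sqrt{Y{\left(-10 \right)} + 474} = \sqrt{- \frac{41}{7} + 474} = \sqrt{\frac{3277}{7}} = \frac{\sqrt{22939}}{7}$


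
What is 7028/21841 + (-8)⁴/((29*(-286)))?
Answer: -15585252/90574627 ≈ -0.17207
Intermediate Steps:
7028/21841 + (-8)⁴/((29*(-286))) = 7028*(1/21841) + 4096/(-8294) = 7028/21841 + 4096*(-1/8294) = 7028/21841 - 2048/4147 = -15585252/90574627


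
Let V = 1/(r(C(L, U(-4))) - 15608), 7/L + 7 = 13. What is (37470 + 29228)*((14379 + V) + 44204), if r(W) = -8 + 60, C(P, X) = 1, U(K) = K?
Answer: 30391515535303/7778 ≈ 3.9074e+9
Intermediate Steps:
L = 7/6 (L = 7/(-7 + 13) = 7/6 ≈ 1.1667)
r(W) = 52
V = -1/15556 (V = 1/(52 - 15608) = 1/(-15556) = -1/15556 ≈ -6.4284e-5)
(37470 + 29228)*((14379 + V) + 44204) = (37470 + 29228)*((14379 - 1/15556) + 44204) = 66698*(223679723/15556 + 44204) = 66698*(911317147/15556) = 30391515535303/7778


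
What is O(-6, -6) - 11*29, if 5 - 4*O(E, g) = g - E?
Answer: -1271/4 ≈ -317.75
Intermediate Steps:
O(E, g) = 5/4 - g/4 + E/4 (O(E, g) = 5/4 - (g - E)/4 = 5/4 + (-g/4 + E/4) = 5/4 - g/4 + E/4)
O(-6, -6) - 11*29 = (5/4 - ¼*(-6) + (¼)*(-6)) - 11*29 = (5/4 + 3/2 - 3/2) - 319 = 5/4 - 319 = -1271/4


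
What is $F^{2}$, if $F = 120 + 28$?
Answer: $21904$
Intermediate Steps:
$F = 148$
$F^{2} = 148^{2} = 21904$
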